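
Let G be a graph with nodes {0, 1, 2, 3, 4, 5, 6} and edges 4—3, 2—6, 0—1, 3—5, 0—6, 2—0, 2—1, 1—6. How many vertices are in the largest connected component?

4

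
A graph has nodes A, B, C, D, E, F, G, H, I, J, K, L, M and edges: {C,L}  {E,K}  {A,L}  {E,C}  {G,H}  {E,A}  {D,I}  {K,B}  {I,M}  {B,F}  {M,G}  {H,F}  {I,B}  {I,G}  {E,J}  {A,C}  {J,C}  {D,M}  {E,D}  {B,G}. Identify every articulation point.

E

Removing E increases the component count from 1 to 2, so E is a cut vertex.
By contrast removing J leaves 1 component; it is not a cut vertex. No other vertex is a cut vertex either.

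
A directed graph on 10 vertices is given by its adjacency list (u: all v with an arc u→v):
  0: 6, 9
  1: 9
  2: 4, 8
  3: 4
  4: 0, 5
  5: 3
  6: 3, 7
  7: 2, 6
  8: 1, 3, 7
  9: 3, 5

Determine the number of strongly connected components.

{0, 1, 2, 3, 4, 5, 6, 7, 8, 9} are all mutually reachable — one SCC of size 10.
That gives 1 strongly connected component.

1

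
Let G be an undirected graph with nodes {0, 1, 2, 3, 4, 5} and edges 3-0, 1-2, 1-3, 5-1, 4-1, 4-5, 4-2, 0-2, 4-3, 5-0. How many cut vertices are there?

0

Removing 1, for instance, still leaves 1 component. No single vertex removal increases the component count — the graph has no articulation points.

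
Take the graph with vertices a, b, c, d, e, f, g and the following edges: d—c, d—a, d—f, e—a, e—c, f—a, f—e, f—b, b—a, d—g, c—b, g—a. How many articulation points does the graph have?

Removing e, for instance, still leaves 1 component. No single vertex removal increases the component count — the graph has no articulation points.

0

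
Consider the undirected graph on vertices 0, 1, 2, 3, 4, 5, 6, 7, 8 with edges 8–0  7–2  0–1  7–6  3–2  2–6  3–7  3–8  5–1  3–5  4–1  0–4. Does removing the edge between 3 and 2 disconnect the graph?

After removing 3–2, the path 3-7-2 still connects them, so the edge is not a bridge.

No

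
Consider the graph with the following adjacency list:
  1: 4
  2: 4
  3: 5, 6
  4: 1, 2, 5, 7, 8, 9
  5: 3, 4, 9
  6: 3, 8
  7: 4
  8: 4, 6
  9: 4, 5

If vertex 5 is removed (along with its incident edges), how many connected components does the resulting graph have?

1

With 5 gone, the remaining components are: {1, 2, 3, 4, 6, 7, 8, 9}.
That is 1 component.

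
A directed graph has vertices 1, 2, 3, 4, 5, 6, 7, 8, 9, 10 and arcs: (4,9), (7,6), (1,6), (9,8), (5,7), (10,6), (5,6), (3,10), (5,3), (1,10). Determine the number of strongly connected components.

10

{7} is an SCC by itself.
{5} is an SCC by itself.
{2} is an SCC by itself.
{8} is an SCC by itself.
{1} is an SCC by itself.
(and 5 more singleton SCCs)
That gives 10 strongly connected components.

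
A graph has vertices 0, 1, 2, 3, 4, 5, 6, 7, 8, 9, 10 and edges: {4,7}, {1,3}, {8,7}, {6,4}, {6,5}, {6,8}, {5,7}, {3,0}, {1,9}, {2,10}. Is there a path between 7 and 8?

Yes

From 7 we can reach 4, 5, 6, 7, 8, which includes 8.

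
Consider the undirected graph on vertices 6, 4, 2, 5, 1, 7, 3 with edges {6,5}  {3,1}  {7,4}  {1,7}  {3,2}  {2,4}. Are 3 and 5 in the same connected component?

The component containing 3 is {1, 2, 3, 4, 7}, and 5 is not in it.

No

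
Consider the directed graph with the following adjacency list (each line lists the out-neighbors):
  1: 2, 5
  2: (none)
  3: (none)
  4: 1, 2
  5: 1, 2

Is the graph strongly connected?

No

There is no directed path from 3 to 5, so the graph is not strongly connected.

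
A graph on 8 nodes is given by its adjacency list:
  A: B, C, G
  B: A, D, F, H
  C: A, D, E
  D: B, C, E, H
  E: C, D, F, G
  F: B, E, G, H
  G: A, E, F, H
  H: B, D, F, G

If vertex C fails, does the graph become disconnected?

Deleting C leaves 1 component (was 1) (its neighbors A, D, E remain connected to each other), so C is not a cut vertex.

No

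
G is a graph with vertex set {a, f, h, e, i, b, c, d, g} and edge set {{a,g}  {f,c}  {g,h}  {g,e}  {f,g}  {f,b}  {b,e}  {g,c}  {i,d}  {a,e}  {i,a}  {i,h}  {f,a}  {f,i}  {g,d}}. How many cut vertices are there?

0

Removing f, for instance, still leaves 1 component. No single vertex removal increases the component count — the graph has no articulation points.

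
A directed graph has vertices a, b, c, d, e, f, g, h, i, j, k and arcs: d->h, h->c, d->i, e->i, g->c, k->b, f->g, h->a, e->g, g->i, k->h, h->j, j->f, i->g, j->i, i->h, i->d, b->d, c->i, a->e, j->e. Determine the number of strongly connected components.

{a, c, d, e, f, g, h, i, j} are all mutually reachable — one SCC of size 9.
{k} is an SCC by itself.
{b} is an SCC by itself.
That gives 3 strongly connected components.

3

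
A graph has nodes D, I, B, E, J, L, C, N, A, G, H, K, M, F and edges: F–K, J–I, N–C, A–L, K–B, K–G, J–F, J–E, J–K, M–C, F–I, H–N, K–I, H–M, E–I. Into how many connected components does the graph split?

4

D is isolated — a component by itself.
Starting from A we can reach A, L. That is one component of size 2.
Starting from C we can reach C, H, M, N. That is one component of size 4.
Starting from B we can reach B, E, F, G, I, J, K. That is one component of size 7.
Total: 4 components.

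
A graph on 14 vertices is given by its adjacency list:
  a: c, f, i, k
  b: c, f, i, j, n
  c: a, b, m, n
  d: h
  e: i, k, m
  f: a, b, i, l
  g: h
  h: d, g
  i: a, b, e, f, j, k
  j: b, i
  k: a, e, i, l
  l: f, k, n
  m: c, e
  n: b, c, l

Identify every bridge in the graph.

d-h, g-h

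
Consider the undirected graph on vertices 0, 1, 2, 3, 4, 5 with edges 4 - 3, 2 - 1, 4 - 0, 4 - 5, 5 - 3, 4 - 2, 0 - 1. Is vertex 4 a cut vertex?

Deleting 4 raises the number of components from 1 to 2, so 4 is a cut vertex.

Yes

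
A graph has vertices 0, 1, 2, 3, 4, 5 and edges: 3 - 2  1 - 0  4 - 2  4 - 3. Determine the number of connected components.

3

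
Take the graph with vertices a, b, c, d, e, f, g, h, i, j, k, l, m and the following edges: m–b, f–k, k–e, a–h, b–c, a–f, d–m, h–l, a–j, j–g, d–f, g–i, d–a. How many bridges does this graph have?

The edges on the cycle d-a-f-d are not bridges since each lies on that cycle.
But removing m–b disconnects m from b; removing d–m disconnects d from m; removing i–g disconnects i from g; removing c–b disconnects c from b — these are bridges.
In total 10 edges are bridges.

10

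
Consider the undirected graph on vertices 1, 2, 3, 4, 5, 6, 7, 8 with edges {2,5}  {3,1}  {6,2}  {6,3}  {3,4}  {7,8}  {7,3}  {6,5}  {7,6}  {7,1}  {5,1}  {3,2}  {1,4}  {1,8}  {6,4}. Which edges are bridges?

none

The edges on the cycle 7-6-3-1-7 are not bridges since each lies on that cycle.
Every edge lies on some cycle, so there are no bridges.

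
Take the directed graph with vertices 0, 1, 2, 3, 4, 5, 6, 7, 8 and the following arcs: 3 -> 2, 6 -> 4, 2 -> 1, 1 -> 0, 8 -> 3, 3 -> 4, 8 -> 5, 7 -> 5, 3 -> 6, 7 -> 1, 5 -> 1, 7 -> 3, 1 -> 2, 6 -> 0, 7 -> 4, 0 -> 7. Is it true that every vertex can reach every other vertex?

There is no directed path from 2 to 8, so the graph is not strongly connected.

No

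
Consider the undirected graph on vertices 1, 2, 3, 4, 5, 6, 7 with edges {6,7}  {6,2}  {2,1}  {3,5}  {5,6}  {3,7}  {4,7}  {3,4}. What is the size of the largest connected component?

Starting from 1 we can reach 1, 2, 3, 4, 5, 6, 7. That is one component of size 7.
The largest has 7 vertices.

7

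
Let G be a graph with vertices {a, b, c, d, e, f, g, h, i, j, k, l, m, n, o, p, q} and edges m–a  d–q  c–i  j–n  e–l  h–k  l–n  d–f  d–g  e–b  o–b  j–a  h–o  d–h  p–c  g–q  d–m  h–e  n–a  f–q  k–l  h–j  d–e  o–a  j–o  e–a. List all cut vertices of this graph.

c, d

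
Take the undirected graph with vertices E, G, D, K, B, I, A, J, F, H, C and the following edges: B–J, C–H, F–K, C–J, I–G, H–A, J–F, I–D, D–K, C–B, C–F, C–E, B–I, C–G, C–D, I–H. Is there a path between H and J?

From H we can reach A, B, C, D, E, F, G, H, I, J, K, which includes J.

Yes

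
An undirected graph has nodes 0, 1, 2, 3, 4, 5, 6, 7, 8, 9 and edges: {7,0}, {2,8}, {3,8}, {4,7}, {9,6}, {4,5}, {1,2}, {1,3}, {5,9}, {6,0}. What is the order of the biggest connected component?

6

Starting from 1 we can reach 1, 2, 3, 8. That is one component of size 4.
Starting from 0 we can reach 0, 4, 5, 6, 7, 9. That is one component of size 6.
The largest has 6 vertices.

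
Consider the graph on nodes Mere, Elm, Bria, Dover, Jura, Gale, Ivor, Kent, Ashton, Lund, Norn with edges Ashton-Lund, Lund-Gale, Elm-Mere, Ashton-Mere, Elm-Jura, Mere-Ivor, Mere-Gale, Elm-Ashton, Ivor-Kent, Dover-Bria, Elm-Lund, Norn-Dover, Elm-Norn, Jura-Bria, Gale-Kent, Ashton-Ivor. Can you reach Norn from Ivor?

Yes

From Ivor we can reach Elm, Bria, Gale, Ivor, Jura, Kent, Lund, Mere, Norn, Dover, Ashton, which includes Norn.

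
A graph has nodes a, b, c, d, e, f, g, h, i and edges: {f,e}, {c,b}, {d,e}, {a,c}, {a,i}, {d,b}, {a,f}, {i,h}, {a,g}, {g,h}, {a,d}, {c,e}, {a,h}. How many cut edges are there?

0

The edges on the cycle a-f-e-d-a are not bridges since each lies on that cycle.
Every edge lies on some cycle, so there are no bridges.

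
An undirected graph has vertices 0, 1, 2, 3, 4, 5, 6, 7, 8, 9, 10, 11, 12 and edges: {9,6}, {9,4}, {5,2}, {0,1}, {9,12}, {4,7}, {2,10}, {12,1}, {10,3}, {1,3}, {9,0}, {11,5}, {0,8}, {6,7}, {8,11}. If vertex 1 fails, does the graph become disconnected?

No

Deleting 1 leaves 1 component (was 1) (its neighbors 0, 3, 12 remain connected to each other), so 1 is not a cut vertex.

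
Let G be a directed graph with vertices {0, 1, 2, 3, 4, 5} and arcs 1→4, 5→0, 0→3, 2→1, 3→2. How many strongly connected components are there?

6

{1} is an SCC by itself.
{5} is an SCC by itself.
{3} is an SCC by itself.
{4} is an SCC by itself.
{2} is an SCC by itself.
(and 1 more singleton SCC)
That gives 6 strongly connected components.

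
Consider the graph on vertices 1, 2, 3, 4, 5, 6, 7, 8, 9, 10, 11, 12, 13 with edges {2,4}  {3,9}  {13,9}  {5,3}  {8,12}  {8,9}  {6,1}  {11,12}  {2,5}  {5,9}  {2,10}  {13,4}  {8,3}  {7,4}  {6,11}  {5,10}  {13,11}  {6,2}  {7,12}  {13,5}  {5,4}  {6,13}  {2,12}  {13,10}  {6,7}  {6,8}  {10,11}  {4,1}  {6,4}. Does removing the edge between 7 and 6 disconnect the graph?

After removing 7 - 6, the path 7-4-6 still connects them, so the edge is not a bridge.

No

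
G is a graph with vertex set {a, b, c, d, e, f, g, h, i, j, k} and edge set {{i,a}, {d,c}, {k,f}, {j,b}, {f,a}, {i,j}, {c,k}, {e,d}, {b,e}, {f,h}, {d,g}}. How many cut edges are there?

The edges on the cycle i-j-b-e-d-c-k-f-a-i are not bridges since each lies on that cycle.
But removing g - d disconnects g from d; removing h - f disconnects h from f — these are bridges.
That makes 2 bridges.

2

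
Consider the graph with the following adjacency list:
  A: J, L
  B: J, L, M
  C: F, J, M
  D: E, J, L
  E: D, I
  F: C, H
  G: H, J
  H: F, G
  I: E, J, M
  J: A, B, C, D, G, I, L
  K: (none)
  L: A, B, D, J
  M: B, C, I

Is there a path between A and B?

From A we can reach A, B, C, D, E, F, G, H, I, J, L, M, which includes B.

Yes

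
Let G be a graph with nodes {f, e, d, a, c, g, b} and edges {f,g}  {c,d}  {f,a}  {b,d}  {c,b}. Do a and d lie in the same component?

No

The component containing a is {a, f, g}, and d is not in it.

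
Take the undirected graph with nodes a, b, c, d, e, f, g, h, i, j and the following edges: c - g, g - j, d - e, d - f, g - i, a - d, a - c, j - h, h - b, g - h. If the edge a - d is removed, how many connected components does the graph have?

2

Before removal there is 1 component.
a - d is a bridge — removing it separates a's side from d's side.
After removal: 2 components.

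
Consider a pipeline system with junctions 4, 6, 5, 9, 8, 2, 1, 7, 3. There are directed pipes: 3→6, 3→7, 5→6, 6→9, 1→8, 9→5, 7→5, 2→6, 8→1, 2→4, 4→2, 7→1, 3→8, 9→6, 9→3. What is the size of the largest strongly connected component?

5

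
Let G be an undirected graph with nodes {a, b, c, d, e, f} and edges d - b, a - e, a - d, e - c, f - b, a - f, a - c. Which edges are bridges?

none

The edges on the cycle a-e-c-a are not bridges since each lies on that cycle.
Every edge lies on some cycle, so there are no bridges.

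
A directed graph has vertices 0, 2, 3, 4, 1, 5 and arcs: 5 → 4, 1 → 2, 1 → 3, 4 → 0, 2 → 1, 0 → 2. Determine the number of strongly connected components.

5

{1, 2} are all mutually reachable — one SCC of size 2.
{4} is an SCC by itself.
{0} is an SCC by itself.
{3} is an SCC by itself.
{5} is an SCC by itself.
That gives 5 strongly connected components.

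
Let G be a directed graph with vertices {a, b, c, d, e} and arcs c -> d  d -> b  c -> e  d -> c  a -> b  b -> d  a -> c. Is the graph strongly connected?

There is no directed path from c to a, so the graph is not strongly connected.

No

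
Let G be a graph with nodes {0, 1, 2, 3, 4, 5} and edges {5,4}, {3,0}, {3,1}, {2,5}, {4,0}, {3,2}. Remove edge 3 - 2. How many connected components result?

1

3 and 2 are still connected via 3-0-4-5-2, so the component count stays at 1.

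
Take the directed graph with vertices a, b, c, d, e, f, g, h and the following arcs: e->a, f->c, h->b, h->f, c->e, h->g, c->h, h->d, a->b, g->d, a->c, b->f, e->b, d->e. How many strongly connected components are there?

{a, b, c, d, e, f, g, h} are all mutually reachable — one SCC of size 8.
That gives 1 strongly connected component.

1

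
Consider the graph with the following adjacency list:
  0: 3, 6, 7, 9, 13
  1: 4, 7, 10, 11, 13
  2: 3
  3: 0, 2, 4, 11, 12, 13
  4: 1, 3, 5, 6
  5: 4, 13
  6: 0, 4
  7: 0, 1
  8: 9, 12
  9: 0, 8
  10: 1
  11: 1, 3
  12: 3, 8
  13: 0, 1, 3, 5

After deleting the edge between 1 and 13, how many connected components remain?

1 and 13 are still connected via 1-4-3-13, so the component count stays at 1.

1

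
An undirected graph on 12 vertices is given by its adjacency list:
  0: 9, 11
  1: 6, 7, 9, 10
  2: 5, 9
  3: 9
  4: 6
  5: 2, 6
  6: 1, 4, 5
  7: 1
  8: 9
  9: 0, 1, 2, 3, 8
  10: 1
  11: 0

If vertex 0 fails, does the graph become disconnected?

Yes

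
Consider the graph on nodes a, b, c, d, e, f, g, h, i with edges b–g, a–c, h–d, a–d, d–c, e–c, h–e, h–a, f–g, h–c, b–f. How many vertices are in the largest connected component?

5

i is isolated — a component by itself.
Starting from b we can reach b, f, g. That is one component of size 3.
Starting from a we can reach a, c, d, e, h. That is one component of size 5.
The largest has 5 vertices.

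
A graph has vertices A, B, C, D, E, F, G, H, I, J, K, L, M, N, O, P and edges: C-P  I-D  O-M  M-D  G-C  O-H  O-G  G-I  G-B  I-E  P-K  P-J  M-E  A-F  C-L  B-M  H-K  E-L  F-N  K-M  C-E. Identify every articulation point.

F, P

Removing F increases the component count from 2 to 3, so F is a cut vertex.
Removing P increases the component count from 2 to 3, so P is a cut vertex.
By contrast removing I leaves 2 components; it is not a cut vertex. No other vertex is a cut vertex either.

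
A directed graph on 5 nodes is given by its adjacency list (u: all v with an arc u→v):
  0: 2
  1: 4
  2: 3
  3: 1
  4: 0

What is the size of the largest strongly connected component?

5

{0, 1, 2, 3, 4} are all mutually reachable — one SCC of size 5.
The largest has 5 vertices.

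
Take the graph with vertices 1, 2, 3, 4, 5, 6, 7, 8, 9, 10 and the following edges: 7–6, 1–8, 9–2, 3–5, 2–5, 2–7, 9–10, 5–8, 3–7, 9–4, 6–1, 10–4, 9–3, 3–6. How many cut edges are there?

0

The edges on the cycle 9-10-4-9 are not bridges since each lies on that cycle.
Every edge lies on some cycle, so there are no bridges.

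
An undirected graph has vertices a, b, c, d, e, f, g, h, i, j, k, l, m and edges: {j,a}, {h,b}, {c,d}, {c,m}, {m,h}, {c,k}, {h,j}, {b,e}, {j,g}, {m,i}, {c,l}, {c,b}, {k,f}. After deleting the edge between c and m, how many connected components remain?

c and m are still connected via c-b-h-m, so the component count stays at 1.

1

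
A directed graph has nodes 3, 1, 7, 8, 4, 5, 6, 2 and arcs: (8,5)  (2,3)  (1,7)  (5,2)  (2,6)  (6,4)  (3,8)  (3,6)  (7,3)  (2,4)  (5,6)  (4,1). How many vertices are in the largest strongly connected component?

8

{1, 2, 3, 4, 5, 6, 7, 8} are all mutually reachable — one SCC of size 8.
The largest has 8 vertices.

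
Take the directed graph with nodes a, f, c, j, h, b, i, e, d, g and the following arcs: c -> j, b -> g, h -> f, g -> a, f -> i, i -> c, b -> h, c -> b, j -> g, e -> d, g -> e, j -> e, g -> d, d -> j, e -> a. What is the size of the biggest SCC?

{b, c, f, h, i} are all mutually reachable — one SCC of size 5.
{d, e, g, j} are all mutually reachable — one SCC of size 4.
{a} is an SCC by itself.
The largest has 5 vertices.

5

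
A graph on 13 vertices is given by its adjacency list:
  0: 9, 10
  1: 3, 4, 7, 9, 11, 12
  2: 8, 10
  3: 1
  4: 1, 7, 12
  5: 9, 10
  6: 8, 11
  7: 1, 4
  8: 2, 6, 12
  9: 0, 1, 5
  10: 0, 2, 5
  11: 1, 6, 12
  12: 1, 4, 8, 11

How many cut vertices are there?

Removing 1 increases the component count from 1 to 2, so 1 is a cut vertex.
By contrast removing 9 leaves 1 component; it is not a cut vertex. No other vertex is a cut vertex either.

1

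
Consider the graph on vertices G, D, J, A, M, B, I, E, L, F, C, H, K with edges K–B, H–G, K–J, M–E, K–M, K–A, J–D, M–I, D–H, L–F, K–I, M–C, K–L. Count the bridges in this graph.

10

The edges on the cycle K-M-I-K are not bridges since each lies on that cycle.
But removing J–D disconnects J from D; removing K–A disconnects K from A; removing H–G disconnects H from G; removing B–K disconnects B from K — these are bridges.
In total 10 edges are bridges.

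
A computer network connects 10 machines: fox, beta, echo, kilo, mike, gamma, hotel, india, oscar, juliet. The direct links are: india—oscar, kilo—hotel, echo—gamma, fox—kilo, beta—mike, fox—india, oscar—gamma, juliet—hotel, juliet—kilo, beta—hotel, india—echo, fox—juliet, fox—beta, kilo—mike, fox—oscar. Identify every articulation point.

Removing fox increases the component count from 1 to 2, so fox is a cut vertex.
By contrast removing echo leaves 1 component; it is not a cut vertex. No other vertex is a cut vertex either.

fox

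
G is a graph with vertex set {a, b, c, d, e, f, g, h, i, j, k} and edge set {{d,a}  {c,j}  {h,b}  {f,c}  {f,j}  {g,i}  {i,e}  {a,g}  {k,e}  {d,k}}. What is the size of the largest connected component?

6

Starting from b we can reach b, h. That is one component of size 2.
Starting from c we can reach c, f, j. That is one component of size 3.
Starting from a we can reach a, d, e, g, i, k. That is one component of size 6.
The largest has 6 vertices.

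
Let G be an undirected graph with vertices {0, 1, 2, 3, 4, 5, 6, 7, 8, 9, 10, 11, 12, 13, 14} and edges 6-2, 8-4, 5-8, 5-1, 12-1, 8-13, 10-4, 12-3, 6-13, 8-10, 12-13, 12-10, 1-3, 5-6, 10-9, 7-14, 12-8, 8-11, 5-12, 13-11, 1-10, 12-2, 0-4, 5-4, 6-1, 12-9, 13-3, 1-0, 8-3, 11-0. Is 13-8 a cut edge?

After removing 13-8, the path 13-12-8 still connects them, so the edge is not a bridge.

No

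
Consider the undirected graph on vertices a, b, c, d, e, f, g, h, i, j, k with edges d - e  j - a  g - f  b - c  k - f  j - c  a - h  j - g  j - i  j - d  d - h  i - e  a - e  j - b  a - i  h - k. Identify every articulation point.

Removing j increases the component count from 1 to 2, so j is a cut vertex.
By contrast removing a leaves 1 component; it is not a cut vertex. No other vertex is a cut vertex either.

j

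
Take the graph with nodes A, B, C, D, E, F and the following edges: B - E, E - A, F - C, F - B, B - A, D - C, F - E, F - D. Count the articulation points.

1

Removing F increases the component count from 1 to 2, so F is a cut vertex.
By contrast removing E leaves 1 component; it is not a cut vertex. No other vertex is a cut vertex either.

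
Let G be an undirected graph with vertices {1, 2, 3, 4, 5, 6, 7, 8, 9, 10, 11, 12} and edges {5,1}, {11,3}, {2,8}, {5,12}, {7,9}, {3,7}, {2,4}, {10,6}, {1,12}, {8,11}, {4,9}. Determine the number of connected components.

3

Starting from 6 we can reach 6, 10. That is one component of size 2.
Starting from 1 we can reach 1, 5, 12. That is one component of size 3.
Starting from 2 we can reach 2, 3, 4, 7, 8, 9, 11. That is one component of size 7.
Total: 3 components.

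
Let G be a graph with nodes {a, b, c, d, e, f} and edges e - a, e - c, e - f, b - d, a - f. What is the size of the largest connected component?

Starting from b we can reach b, d. That is one component of size 2.
Starting from a we can reach a, c, e, f. That is one component of size 4.
The largest has 4 vertices.

4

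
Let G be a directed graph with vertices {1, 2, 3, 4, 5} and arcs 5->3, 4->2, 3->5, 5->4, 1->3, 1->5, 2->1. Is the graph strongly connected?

From 5 we can reach every vertex (1, 2, 3, 4, 5), and every vertex can reach 5 (1, 2, 3, 4, 5). So the whole graph is one strongly connected component.

Yes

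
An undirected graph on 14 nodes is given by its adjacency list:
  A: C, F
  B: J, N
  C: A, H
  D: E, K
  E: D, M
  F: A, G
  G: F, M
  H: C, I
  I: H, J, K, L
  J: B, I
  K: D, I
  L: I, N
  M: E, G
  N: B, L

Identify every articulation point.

Removing I increases the component count from 1 to 2, so I is a cut vertex.
By contrast removing E leaves 1 component; it is not a cut vertex. No other vertex is a cut vertex either.

I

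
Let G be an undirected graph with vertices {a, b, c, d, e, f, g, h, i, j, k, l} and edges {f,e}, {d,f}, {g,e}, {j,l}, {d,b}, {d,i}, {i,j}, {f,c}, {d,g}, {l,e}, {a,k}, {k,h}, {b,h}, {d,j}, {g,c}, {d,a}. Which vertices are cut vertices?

d

Removing d increases the component count from 1 to 2, so d is a cut vertex.
By contrast removing f leaves 1 component; it is not a cut vertex. No other vertex is a cut vertex either.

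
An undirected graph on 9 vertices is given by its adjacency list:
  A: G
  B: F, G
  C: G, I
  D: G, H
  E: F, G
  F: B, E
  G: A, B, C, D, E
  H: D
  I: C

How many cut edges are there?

5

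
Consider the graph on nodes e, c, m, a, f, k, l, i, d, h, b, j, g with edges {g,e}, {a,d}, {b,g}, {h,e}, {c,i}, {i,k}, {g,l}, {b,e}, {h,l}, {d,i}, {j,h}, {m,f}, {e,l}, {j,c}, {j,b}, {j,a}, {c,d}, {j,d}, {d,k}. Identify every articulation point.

j

Removing j increases the component count from 2 to 3, so j is a cut vertex.
By contrast removing l leaves 2 components; it is not a cut vertex. No other vertex is a cut vertex either.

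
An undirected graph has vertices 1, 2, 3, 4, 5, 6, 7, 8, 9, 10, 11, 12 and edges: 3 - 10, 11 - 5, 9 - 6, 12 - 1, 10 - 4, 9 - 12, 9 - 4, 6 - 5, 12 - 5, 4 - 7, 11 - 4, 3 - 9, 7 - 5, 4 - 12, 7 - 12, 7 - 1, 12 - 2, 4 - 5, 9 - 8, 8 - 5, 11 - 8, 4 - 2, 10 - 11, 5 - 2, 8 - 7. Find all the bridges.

The edges on the cycle 3-9-6-5-11-10-3 are not bridges since each lies on that cycle.
Every edge lies on some cycle, so there are no bridges.

none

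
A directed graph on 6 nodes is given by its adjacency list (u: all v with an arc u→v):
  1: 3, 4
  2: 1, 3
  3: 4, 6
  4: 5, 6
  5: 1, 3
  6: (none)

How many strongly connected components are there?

{1, 3, 4, 5} are all mutually reachable — one SCC of size 4.
{2} is an SCC by itself.
{6} is an SCC by itself.
That gives 3 strongly connected components.

3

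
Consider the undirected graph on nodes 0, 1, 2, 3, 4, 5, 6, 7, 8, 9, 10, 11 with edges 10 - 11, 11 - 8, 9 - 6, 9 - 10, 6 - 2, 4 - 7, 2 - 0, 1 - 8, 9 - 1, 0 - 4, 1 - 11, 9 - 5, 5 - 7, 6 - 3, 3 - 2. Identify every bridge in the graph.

The edges on the cycle 6-3-2-6 are not bridges since each lies on that cycle.
Every edge lies on some cycle, so there are no bridges.

none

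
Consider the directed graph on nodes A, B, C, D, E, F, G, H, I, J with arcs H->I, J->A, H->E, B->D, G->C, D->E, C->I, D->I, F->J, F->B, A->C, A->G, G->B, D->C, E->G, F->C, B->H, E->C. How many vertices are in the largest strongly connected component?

5

{B, D, E, G, H} are all mutually reachable — one SCC of size 5.
{C} is an SCC by itself.
{J} is an SCC by itself.
{F} is an SCC by itself.
{I} is an SCC by itself.
(and 1 more singleton SCC)
The largest has 5 vertices.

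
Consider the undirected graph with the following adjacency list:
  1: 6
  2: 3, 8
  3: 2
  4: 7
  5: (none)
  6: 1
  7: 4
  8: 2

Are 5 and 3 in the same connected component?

The component containing 5 is {5}, and 3 is not in it.

No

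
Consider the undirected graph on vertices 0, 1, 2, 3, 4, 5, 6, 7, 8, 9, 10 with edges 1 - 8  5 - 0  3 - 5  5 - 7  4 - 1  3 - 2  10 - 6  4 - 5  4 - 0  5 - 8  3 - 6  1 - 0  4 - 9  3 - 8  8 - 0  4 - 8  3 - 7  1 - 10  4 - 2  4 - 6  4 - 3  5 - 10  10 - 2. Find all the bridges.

4-9

The edges on the cycle 4-3-7-5-4 are not bridges since each lies on that cycle.
But removing 9 - 4 disconnects 9 from 4 — this is a bridge.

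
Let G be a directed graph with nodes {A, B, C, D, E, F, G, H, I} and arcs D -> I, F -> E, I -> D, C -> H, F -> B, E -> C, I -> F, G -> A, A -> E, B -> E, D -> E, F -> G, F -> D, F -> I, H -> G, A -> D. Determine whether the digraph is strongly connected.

Yes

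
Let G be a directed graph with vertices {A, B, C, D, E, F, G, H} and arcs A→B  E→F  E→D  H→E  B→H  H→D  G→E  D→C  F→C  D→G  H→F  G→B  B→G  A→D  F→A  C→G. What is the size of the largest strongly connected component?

8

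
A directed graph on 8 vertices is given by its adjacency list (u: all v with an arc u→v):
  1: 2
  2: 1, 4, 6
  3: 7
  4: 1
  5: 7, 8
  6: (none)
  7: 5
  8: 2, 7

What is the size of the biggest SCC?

{1, 2, 4} are all mutually reachable — one SCC of size 3.
{5, 7, 8} are all mutually reachable — one SCC of size 3.
{6} is an SCC by itself.
{3} is an SCC by itself.
The largest has 3 vertices.

3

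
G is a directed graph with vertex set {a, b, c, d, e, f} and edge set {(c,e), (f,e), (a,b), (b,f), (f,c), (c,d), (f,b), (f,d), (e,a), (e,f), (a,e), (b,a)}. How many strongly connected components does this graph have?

{a, b, c, e, f} are all mutually reachable — one SCC of size 5.
{d} is an SCC by itself.
That gives 2 strongly connected components.

2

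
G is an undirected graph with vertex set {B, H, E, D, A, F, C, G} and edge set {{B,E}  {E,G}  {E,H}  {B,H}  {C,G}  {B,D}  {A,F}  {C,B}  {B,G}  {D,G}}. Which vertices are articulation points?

none

Removing B, for instance, still leaves 2 components. No single vertex removal increases the component count — the graph has no articulation points.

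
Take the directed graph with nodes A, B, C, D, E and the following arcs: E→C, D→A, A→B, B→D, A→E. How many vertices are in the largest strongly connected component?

3

{A, B, D} are all mutually reachable — one SCC of size 3.
{C} is an SCC by itself.
{E} is an SCC by itself.
The largest has 3 vertices.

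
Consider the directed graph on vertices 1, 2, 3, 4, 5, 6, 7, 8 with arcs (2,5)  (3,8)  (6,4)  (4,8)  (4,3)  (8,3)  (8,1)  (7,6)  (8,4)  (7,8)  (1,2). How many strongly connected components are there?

{3, 4, 8} are all mutually reachable — one SCC of size 3.
{5} is an SCC by itself.
{1} is an SCC by itself.
{7} is an SCC by itself.
{2} is an SCC by itself.
(and 1 more singleton SCC)
That gives 6 strongly connected components.

6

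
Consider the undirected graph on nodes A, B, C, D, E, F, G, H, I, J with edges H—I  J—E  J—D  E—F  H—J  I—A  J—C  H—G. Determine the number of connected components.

B is isolated — a component by itself.
Starting from A we can reach A, C, D, E, F, G, H, I, J. That is one component of size 9.
Total: 2 components.

2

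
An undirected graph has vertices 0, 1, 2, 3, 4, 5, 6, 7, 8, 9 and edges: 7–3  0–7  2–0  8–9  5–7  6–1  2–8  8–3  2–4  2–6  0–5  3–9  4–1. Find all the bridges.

none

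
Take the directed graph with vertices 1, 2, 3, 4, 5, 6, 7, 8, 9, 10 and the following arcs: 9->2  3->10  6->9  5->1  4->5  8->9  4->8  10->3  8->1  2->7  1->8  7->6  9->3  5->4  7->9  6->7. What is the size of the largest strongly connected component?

{2, 6, 7, 9} are all mutually reachable — one SCC of size 4.
{3, 10} are all mutually reachable — one SCC of size 2.
{4, 5} are all mutually reachable — one SCC of size 2.
{1, 8} are all mutually reachable — one SCC of size 2.
The largest has 4 vertices.

4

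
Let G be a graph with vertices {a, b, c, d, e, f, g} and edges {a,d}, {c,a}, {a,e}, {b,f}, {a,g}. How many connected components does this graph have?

2

Starting from b we can reach b, f. That is one component of size 2.
Starting from a we can reach a, c, d, e, g. That is one component of size 5.
Total: 2 components.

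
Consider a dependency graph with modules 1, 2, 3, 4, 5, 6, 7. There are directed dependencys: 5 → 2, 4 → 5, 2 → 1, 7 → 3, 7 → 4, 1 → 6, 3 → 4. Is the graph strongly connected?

There is no directed path from 1 to 7, so the graph is not strongly connected.

No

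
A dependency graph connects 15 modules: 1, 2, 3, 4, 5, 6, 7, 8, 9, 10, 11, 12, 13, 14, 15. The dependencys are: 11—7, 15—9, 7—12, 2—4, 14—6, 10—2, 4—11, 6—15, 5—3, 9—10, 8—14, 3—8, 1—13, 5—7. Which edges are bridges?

The edges on the cycle 5-3-8-14-6-15-9-10-2-4-11-7-5 are not bridges since each lies on that cycle.
But removing 1—13 disconnects 1 from 13; removing 7—12 disconnects 7 from 12 — these are bridges.

1-13, 12-7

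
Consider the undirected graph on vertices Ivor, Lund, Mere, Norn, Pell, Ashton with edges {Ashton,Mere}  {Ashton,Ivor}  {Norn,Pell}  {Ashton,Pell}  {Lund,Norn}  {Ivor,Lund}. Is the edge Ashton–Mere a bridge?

Removing Ashton–Mere leaves no path between Ashton and Mere: the component count goes from 1 to 2. So it is a bridge.

Yes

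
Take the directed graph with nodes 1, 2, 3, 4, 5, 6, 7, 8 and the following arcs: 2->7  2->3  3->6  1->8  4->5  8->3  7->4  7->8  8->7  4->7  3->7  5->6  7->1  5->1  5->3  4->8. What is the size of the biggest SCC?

6

{1, 3, 4, 5, 7, 8} are all mutually reachable — one SCC of size 6.
{6} is an SCC by itself.
{2} is an SCC by itself.
The largest has 6 vertices.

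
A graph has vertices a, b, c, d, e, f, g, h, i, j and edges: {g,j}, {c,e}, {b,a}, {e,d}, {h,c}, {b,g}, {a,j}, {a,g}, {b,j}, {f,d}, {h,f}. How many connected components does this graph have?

3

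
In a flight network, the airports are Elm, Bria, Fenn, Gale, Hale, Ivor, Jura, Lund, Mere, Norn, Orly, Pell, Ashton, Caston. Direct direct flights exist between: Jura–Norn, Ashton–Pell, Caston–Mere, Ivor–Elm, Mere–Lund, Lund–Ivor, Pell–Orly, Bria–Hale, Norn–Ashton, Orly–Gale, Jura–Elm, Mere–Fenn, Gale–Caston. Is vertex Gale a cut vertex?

Deleting Gale leaves 2 components (was 2), so Gale is not a cut vertex.

No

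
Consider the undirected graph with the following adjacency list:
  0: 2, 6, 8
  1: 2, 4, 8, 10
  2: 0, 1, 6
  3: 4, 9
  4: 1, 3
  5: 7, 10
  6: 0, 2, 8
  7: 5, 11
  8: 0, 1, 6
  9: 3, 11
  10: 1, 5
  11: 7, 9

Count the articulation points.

1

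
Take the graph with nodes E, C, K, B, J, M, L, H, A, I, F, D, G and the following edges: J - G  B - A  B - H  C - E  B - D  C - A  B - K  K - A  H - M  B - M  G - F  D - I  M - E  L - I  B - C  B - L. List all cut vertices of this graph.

Removing B increases the component count from 2 to 3, so B is a cut vertex.
Removing G increases the component count from 2 to 3, so G is a cut vertex.
By contrast removing J leaves 2 components; it is not a cut vertex. No other vertex is a cut vertex either.

B, G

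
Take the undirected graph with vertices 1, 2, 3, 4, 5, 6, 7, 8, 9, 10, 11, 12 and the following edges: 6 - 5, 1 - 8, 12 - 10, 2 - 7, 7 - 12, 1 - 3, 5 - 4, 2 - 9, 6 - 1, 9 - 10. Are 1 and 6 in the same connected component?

Yes

From 1 we can reach 1, 3, 4, 5, 6, 8, which includes 6.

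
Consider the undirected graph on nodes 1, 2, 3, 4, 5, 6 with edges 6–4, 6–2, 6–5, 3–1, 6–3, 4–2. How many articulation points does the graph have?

2

Removing 3 increases the component count from 1 to 2, so 3 is a cut vertex.
Removing 6 increases the component count from 1 to 3, so 6 is a cut vertex.
By contrast removing 5 leaves 1 component; it is not a cut vertex. No other vertex is a cut vertex either.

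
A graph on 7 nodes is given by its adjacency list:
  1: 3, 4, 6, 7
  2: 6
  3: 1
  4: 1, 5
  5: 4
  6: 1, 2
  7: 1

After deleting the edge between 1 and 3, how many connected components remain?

2

Before removal there is 1 component.
1-3 is a bridge — removing it separates 1's side from 3's side.
After removal: 2 components.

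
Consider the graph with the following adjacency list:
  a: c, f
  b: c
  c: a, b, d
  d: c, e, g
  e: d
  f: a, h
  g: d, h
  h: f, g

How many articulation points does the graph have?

Removing c increases the component count from 1 to 2, so c is a cut vertex.
Removing d increases the component count from 1 to 2, so d is a cut vertex.
By contrast removing f leaves 1 component; it is not a cut vertex. No other vertex is a cut vertex either.

2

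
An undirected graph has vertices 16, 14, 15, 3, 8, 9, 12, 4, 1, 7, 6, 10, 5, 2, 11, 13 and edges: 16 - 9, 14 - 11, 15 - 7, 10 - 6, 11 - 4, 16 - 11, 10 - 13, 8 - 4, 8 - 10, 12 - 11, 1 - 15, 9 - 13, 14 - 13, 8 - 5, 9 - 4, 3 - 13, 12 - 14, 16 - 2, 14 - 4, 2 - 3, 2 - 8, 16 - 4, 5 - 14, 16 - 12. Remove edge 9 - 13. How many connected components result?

9 and 13 are still connected via 9-4-14-13, so the component count stays at 2.

2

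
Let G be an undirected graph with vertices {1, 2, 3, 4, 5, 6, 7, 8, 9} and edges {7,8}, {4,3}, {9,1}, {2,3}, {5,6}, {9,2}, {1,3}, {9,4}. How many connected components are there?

3

Starting from 5 we can reach 5, 6. That is one component of size 2.
Starting from 7 we can reach 7, 8. That is one component of size 2.
Starting from 1 we can reach 1, 2, 3, 4, 9. That is one component of size 5.
Total: 3 components.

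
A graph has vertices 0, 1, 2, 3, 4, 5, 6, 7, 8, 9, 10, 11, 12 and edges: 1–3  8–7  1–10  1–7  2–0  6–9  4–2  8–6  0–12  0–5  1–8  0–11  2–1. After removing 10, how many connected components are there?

1

With 10 gone, the remaining components are: {0, 1, 2, 3, 4, 5, 6, 7, 8, 9, 11, 12}.
That is 1 component.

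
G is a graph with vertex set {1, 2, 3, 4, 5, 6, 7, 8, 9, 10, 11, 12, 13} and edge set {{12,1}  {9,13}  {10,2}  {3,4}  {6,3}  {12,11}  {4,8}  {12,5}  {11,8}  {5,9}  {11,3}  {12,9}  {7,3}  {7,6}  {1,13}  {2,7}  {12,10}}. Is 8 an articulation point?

No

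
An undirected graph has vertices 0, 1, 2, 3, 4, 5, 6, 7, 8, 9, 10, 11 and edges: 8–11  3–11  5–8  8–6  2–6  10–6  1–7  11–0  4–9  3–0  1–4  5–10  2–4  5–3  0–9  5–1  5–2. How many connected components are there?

Starting from 0 we can reach 0, 1, 2, 3, 4, 5, 6, 7, 8, 9, 10, 11. That is one component of size 12.
Total: 1 component.

1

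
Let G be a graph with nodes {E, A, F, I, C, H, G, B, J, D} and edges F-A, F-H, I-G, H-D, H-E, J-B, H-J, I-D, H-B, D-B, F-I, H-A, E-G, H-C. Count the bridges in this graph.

1

The edges on the cycle F-H-A-F are not bridges since each lies on that cycle.
But removing C-H disconnects C from H — this is a bridge.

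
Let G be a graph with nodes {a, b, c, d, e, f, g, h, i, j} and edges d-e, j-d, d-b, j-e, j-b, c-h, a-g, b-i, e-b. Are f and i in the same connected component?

No

The component containing f is {f}, and i is not in it.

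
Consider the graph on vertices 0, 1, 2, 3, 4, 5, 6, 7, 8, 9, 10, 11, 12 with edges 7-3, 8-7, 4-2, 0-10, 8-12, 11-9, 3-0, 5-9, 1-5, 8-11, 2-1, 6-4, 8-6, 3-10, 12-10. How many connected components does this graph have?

1

Starting from 0 we can reach 0, 1, 2, 3, 4, 5, 6, 7, 8, 9, 10, 11, 12. That is one component of size 13.
Total: 1 component.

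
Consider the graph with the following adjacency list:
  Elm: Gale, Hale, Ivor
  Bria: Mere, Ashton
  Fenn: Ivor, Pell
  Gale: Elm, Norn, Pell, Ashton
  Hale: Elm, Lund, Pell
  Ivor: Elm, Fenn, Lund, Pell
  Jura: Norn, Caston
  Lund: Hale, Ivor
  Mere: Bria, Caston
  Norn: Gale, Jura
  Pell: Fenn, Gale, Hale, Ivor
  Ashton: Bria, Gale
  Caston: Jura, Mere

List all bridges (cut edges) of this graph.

The edges on the cycle Gale-Norn-Jura-Caston-Mere-Bria-Ashton-Gale are not bridges since each lies on that cycle.
Every edge lies on some cycle, so there are no bridges.

none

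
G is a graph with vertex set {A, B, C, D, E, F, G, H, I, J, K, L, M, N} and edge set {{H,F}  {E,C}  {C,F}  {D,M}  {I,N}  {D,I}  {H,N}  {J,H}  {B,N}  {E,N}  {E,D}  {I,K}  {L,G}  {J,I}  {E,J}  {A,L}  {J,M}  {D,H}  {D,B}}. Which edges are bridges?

A-L, G-L, I-K

The edges on the cycle E-J-H-F-C-E are not bridges since each lies on that cycle.
But removing I–K disconnects I from K; removing L–G disconnects L from G; removing A–L disconnects A from L — these are bridges.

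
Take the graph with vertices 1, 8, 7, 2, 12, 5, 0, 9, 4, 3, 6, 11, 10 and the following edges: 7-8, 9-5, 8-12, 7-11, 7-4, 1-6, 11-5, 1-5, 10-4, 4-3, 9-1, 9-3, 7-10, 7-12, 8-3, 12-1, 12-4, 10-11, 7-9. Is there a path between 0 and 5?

The component containing 0 is {0}, and 5 is not in it.

No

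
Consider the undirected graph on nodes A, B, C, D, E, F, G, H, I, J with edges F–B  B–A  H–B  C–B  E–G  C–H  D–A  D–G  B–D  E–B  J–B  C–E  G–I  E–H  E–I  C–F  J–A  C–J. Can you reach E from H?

Yes

From H we can reach A, B, C, D, E, F, G, H, I, J, which includes E.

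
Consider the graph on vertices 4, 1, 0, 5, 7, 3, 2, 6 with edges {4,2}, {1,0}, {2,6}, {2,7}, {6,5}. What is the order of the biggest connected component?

5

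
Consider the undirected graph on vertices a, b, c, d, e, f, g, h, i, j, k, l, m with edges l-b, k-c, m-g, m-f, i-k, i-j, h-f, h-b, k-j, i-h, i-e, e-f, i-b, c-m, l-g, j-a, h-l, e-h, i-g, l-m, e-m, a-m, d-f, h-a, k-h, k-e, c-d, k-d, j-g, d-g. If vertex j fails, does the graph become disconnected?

No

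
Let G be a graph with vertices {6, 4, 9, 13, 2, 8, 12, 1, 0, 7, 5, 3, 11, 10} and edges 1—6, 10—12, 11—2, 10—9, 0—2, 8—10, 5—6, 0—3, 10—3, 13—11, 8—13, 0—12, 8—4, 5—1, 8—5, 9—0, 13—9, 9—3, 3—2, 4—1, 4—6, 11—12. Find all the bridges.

none

The edges on the cycle 4-1-6-4 are not bridges since each lies on that cycle.
Every edge lies on some cycle, so there are no bridges.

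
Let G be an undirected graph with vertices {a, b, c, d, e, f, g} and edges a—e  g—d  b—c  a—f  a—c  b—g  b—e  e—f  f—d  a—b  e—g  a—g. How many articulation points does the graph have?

Removing g, for instance, still leaves 1 component. No single vertex removal increases the component count — the graph has no articulation points.

0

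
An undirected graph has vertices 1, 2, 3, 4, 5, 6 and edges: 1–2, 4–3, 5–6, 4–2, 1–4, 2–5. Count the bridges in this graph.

3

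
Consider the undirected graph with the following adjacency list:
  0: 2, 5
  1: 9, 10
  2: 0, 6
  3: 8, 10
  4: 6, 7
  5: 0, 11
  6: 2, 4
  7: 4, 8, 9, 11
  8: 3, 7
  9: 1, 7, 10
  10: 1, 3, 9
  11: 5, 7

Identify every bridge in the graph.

The edges on the cycle 9-1-10-9 are not bridges since each lies on that cycle.
Every edge lies on some cycle, so there are no bridges.

none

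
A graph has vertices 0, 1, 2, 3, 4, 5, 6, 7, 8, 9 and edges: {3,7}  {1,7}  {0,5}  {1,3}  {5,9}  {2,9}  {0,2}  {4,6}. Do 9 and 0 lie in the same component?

Yes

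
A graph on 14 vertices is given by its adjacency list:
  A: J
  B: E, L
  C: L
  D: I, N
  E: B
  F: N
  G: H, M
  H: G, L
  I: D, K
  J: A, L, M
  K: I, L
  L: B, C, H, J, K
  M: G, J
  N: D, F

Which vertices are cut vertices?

Removing B increases the component count from 1 to 2, so B is a cut vertex.
Removing D increases the component count from 1 to 2, so D is a cut vertex.
Removing I increases the component count from 1 to 2, so I is a cut vertex.
Likewise J, K, L, N are cut vertices.
By contrast removing G leaves 1 component; it is not a cut vertex. No other vertex is a cut vertex either.

B, D, I, J, K, L, N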